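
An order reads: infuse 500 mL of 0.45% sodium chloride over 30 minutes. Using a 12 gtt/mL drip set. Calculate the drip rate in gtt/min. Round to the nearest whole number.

200 gtt/min

500 mL ÷ (30 min) = 16.66667 mL/min
16.66667 mL/min × 12 gtt/mL = 200 gtt/min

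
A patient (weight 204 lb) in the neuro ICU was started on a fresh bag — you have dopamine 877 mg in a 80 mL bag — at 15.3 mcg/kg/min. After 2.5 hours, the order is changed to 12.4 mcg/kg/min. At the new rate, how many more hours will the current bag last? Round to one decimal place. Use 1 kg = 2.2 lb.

9.6 hours

Initial rate:
Weight = 204 lb ÷ 2.2 lb/kg = 92.72727 kg
Dose = 15.3 mcg/kg/min × 92.72727 kg = 1418.727 mcg/min
1418.727 mcg/min × 60 min/hr = 85123.64 mcg/hr
Concentration = 877 mg ÷ 80 mL = 10.9625 mg/mL = 10962.5 mcg/mL
Rate = 85123.64 mcg/hr ÷ 10962.5 mcg/mL = 7.764984 mL/hr
Volume infused so far = 7.764984 mL/hr × 2.5 hr = 19.41246 mL
Volume remaining = 80 − 19.41246 = 60.58754 mL
New rate:
Dose = 12.4 mcg/kg/min × 92.72727 kg = 1149.818 mcg/min
1149.818 mcg/min × 60 min/hr = 68989.09 mcg/hr
Rate = 68989.09 mcg/hr ÷ 10962.5 mcg/mL = 6.29319 mL/hr
Time remaining = 60.58754 mL ÷ 6.29319 mL/hr = 9.627477 hr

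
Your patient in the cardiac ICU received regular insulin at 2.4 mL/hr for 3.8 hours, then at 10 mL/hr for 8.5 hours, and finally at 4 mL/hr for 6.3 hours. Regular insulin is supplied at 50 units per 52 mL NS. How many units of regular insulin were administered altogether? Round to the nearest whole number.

115 units

Concentration = 50 units ÷ 52 mL = 0.9615385 units/mL
Stage 1: 2.4 mL/hr × 3.8 hr = 9.12 mL → 9.12 mL × 0.9615385 units/mL = 8.769231 units
Stage 2: 10 mL/hr × 8.5 hr = 85 mL → 85 mL × 0.9615385 units/mL = 81.73077 units
Stage 3: 4 mL/hr × 6.3 hr = 25.2 mL → 25.2 mL × 0.9615385 units/mL = 24.23077 units
Total = 8.769231 + 81.73077 + 24.23077 = 114.7308 units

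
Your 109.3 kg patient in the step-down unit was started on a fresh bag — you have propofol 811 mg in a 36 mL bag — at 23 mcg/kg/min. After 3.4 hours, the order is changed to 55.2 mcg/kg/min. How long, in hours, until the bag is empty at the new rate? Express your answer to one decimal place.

Initial rate:
Dose = 23 mcg/kg/min × 109.3 kg = 2513.9 mcg/min
2513.9 mcg/min × 60 min/hr = 150834 mcg/hr
Concentration = 811 mg ÷ 36 mL = 22.52778 mg/mL = 22527.78 mcg/mL
Rate = 150834 mcg/hr ÷ 22527.78 mcg/mL = 6.695467 mL/hr
Volume infused so far = 6.695467 mL/hr × 3.4 hr = 22.76459 mL
Volume remaining = 36 − 22.76459 = 13.23541 mL
New rate:
Dose = 55.2 mcg/kg/min × 109.3 kg = 6033.36 mcg/min
6033.36 mcg/min × 60 min/hr = 362001.6 mcg/hr
Rate = 362001.6 mcg/hr ÷ 22527.78 mcg/mL = 16.06912 mL/hr
Time remaining = 13.23541 mL ÷ 16.06912 mL/hr = 0.8236549 hr

0.8 hours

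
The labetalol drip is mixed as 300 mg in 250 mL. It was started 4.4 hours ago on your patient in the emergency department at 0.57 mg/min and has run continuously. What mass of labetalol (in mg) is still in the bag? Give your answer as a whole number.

150 mg

0.57 mg/min × 60 min/hr = 34.2 mg/hr
Concentration = 300 mg ÷ 250 mL = 1.2 mg/mL
Rate = 34.2 mg/hr ÷ 1.2 mg/mL = 28.5 mL/hr
Volume infused = 28.5 mL/hr × 4.4 hr = 125.4 mL
Volume remaining = 250 − 125.4 = 124.6 mL
Drug remaining = 124.6 mL × 1.2 mg/mL = 149.52 mg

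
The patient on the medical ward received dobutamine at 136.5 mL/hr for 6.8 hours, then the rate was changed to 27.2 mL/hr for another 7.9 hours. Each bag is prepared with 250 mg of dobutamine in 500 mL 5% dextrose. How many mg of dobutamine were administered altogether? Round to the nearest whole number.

Concentration = 250 mg ÷ 500 mL = 0.5 mg/mL
Stage 1: 136.5 mL/hr × 6.8 hr = 928.2 mL → 928.2 mL × 0.5 mg/mL = 464.1 mg
Stage 2: 27.2 mL/hr × 7.9 hr = 214.88 mL → 214.88 mL × 0.5 mg/mL = 107.44 mg
Total = 464.1 + 107.44 = 571.54 mg

572 mg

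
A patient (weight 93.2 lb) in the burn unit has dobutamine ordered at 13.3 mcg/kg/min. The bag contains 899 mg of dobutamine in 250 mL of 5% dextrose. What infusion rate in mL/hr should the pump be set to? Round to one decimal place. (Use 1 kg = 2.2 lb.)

9.4 mL/hr

Weight = 93.2 lb ÷ 2.2 lb/kg = 42.36364 kg
Dose = 13.3 mcg/kg/min × 42.36364 kg = 563.4364 mcg/min
563.4364 mcg/min × 60 min/hr = 33806.18 mcg/hr
Concentration = 899 mg ÷ 250 mL = 3.596 mg/mL = 3596 mcg/mL
Rate = 33806.18 mcg/hr ÷ 3596 mcg/mL = 9.401052 mL/hr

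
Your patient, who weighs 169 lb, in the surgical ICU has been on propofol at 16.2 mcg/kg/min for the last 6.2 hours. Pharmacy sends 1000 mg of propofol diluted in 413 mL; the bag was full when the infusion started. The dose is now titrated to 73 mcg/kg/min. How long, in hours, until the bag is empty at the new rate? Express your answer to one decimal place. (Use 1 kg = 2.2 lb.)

Initial rate:
Weight = 169 lb ÷ 2.2 lb/kg = 76.81818 kg
Dose = 16.2 mcg/kg/min × 76.81818 kg = 1244.455 mcg/min
1244.455 mcg/min × 60 min/hr = 74667.27 mcg/hr
Concentration = 1000 mg ÷ 413 mL = 2.421308 mg/mL = 2421.308 mcg/mL
Rate = 74667.27 mcg/hr ÷ 2421.308 mcg/mL = 30.83758 mL/hr
Volume infused so far = 30.83758 mL/hr × 6.2 hr = 191.193 mL
Volume remaining = 413 − 191.193 = 221.807 mL
New rate:
Dose = 73 mcg/kg/min × 76.81818 kg = 5607.727 mcg/min
5607.727 mcg/min × 60 min/hr = 336463.6 mcg/hr
Rate = 336463.6 mcg/hr ÷ 2421.308 mcg/mL = 138.9595 mL/hr
Time remaining = 221.807 mL ÷ 138.9595 mL/hr = 1.596199 hr

1.6 hours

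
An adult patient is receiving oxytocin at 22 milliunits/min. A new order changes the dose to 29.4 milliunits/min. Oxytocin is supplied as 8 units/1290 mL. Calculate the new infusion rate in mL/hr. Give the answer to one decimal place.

284.4 mL/hr

29.4 milliunits/min × 60 min/hr = 1764 milliunits/hr
Concentration = 8 units ÷ 1290 mL = 0.00620155 units/mL = 6.20155 milliunits/mL
Rate = 1764 milliunits/hr ÷ 6.20155 milliunits/mL = 284.445 mL/hr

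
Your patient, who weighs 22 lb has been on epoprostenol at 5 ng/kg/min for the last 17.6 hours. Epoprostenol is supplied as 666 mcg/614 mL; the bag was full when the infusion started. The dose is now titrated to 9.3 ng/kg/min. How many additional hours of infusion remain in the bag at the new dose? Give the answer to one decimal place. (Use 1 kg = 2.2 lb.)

Initial rate:
Weight = 22 lb ÷ 2.2 lb/kg = 10 kg
Dose = 5 ng/kg/min × 10 kg = 50 ng/min
50 ng/min × 60 min/hr = 3000 ng/hr
Concentration = 666 mcg ÷ 614 mL = 1.084691 mcg/mL = 1084.691 ng/mL
Rate = 3000 ng/hr ÷ 1084.691 ng/mL = 2.765766 mL/hr
Volume infused so far = 2.765766 mL/hr × 17.6 hr = 48.67748 mL
Volume remaining = 614 − 48.67748 = 565.3225 mL
New rate:
Dose = 9.3 ng/kg/min × 10 kg = 93 ng/min
93 ng/min × 60 min/hr = 5580 ng/hr
Rate = 5580 ng/hr ÷ 1084.691 ng/mL = 5.144324 mL/hr
Time remaining = 565.3225 mL ÷ 5.144324 mL/hr = 109.8925 hr

109.9 hours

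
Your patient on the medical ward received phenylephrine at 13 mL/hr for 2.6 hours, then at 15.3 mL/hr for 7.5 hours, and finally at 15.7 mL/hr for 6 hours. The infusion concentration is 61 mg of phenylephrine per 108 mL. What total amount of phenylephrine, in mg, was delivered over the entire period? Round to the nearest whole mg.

Concentration = 61 mg ÷ 108 mL = 0.5648148 mg/mL
Stage 1: 13 mL/hr × 2.6 hr = 33.8 mL → 33.8 mL × 0.5648148 mg/mL = 19.09074 mg
Stage 2: 15.3 mL/hr × 7.5 hr = 114.75 mL → 114.75 mL × 0.5648148 mg/mL = 64.8125 mg
Stage 3: 15.7 mL/hr × 6 hr = 94.2 mL → 94.2 mL × 0.5648148 mg/mL = 53.20556 mg
Total = 19.09074 + 64.8125 + 53.20556 = 137.1088 mg

137 mg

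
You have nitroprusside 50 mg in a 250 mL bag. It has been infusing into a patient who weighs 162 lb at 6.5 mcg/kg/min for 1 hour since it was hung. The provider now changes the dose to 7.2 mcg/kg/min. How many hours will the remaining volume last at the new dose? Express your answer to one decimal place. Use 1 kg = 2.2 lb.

0.7 hours

Initial rate:
Weight = 162 lb ÷ 2.2 lb/kg = 73.63636 kg
Dose = 6.5 mcg/kg/min × 73.63636 kg = 478.6364 mcg/min
478.6364 mcg/min × 60 min/hr = 28718.18 mcg/hr
Concentration = 50 mg ÷ 250 mL = 0.2 mg/mL = 200 mcg/mL
Rate = 28718.18 mcg/hr ÷ 200 mcg/mL = 143.5909 mL/hr
Volume infused so far = 143.5909 mL/hr × 1 hr = 143.5909 mL
Volume remaining = 250 − 143.5909 = 106.4091 mL
New rate:
Dose = 7.2 mcg/kg/min × 73.63636 kg = 530.1818 mcg/min
530.1818 mcg/min × 60 min/hr = 31810.91 mcg/hr
Rate = 31810.91 mcg/hr ÷ 200 mcg/mL = 159.0545 mL/hr
Time remaining = 106.4091 mL ÷ 159.0545 mL/hr = 0.6690101 hr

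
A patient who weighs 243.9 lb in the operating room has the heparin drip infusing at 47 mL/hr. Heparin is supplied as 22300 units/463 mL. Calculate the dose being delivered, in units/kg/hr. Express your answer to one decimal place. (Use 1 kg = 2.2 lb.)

20.4 units/kg/hr

Weight = 243.9 lb ÷ 2.2 lb/kg = 110.8636 kg
Concentration = 22300 units ÷ 463 mL = 48.16415 units/mL
Drug rate = 47 mL/hr × 48.16415 units/mL = 2263.715 units/hr
2263.715 units/hr ÷ 110.8636 kg = 20.41891 units/kg/hr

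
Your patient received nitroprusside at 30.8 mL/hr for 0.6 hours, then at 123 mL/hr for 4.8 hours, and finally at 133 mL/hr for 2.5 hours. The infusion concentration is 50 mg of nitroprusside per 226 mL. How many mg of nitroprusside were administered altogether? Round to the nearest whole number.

Concentration = 50 mg ÷ 226 mL = 0.2212389 mg/mL
Stage 1: 30.8 mL/hr × 0.6 hr = 18.48 mL → 18.48 mL × 0.2212389 mg/mL = 4.088496 mg
Stage 2: 123 mL/hr × 4.8 hr = 590.4 mL → 590.4 mL × 0.2212389 mg/mL = 130.6195 mg
Stage 3: 133 mL/hr × 2.5 hr = 332.5 mL → 332.5 mL × 0.2212389 mg/mL = 73.56195 mg
Total = 4.088496 + 130.6195 + 73.56195 = 208.2699 mg

208 mg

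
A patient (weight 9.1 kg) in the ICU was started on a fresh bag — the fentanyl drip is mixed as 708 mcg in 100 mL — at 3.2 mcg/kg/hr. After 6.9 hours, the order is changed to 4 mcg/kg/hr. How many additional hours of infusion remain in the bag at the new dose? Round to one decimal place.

Initial rate:
Dose = 3.2 mcg/kg/hr × 9.1 kg = 29.12 mcg/hr
Concentration = 708 mcg ÷ 100 mL = 7.08 mcg/mL
Rate = 29.12 mcg/hr ÷ 7.08 mcg/mL = 4.112994 mL/hr
Volume infused so far = 4.112994 mL/hr × 6.9 hr = 28.37966 mL
Volume remaining = 100 − 28.37966 = 71.62034 mL
New rate:
Dose = 4 mcg/kg/hr × 9.1 kg = 36.4 mcg/hr
Rate = 36.4 mcg/hr ÷ 7.08 mcg/mL = 5.141243 mL/hr
Time remaining = 71.62034 mL ÷ 5.141243 mL/hr = 13.93055 hr

13.9 hours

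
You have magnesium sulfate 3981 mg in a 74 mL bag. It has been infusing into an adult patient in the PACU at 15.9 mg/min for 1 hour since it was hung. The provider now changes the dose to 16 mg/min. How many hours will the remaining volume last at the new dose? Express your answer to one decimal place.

Initial rate:
15.9 mg/min × 60 min/hr = 954 mg/hr
Concentration = 3981 mg ÷ 74 mL = 53.7973 mg/mL
Rate = 954 mg/hr ÷ 53.7973 mg/mL = 17.73323 mL/hr
Volume infused so far = 17.73323 mL/hr × 1 hr = 17.73323 mL
Volume remaining = 74 − 17.73323 = 56.26677 mL
New rate:
16 mg/min × 60 min/hr = 960 mg/hr
Rate = 960 mg/hr ÷ 53.7973 mg/mL = 17.84476 mL/hr
Time remaining = 56.26677 mL ÷ 17.84476 mL/hr = 3.153125 hr

3.2 hours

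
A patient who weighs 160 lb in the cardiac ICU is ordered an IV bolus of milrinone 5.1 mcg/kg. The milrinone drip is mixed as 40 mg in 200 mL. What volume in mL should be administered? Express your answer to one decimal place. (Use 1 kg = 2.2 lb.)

1.9 mL

Weight = 160 lb ÷ 2.2 lb/kg = 72.72727 kg
Dose = 5.1 mcg/kg × 72.72727 kg = 370.9091 mcg
Concentration = 40 mg ÷ 200 mL = 0.2 mg/mL = 200 mcg/mL
Volume = 370.9091 mcg ÷ 200 mcg/mL = 1.854545 mL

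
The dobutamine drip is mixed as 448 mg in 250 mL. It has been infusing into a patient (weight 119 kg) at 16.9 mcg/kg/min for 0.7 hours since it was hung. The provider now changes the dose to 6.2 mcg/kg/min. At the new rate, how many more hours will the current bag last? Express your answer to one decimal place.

Initial rate:
Dose = 16.9 mcg/kg/min × 119 kg = 2011.1 mcg/min
2011.1 mcg/min × 60 min/hr = 120666 mcg/hr
Concentration = 448 mg ÷ 250 mL = 1.792 mg/mL = 1792 mcg/mL
Rate = 120666 mcg/hr ÷ 1792 mcg/mL = 67.33594 mL/hr
Volume infused so far = 67.33594 mL/hr × 0.7 hr = 47.13516 mL
Volume remaining = 250 − 47.13516 = 202.8648 mL
New rate:
Dose = 6.2 mcg/kg/min × 119 kg = 737.8 mcg/min
737.8 mcg/min × 60 min/hr = 44268 mcg/hr
Rate = 44268 mcg/hr ÷ 1792 mcg/mL = 24.70313 mL/hr
Time remaining = 202.8648 mL ÷ 24.70313 mL/hr = 8.212113 hr

8.2 hours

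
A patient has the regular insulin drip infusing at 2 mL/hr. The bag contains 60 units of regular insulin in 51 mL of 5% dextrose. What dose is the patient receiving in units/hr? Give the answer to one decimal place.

Concentration = 60 units ÷ 51 mL = 1.176471 units/mL
Drug rate = 2 mL/hr × 1.176471 units/mL = 2.352941 units/hr

2.4 units/hr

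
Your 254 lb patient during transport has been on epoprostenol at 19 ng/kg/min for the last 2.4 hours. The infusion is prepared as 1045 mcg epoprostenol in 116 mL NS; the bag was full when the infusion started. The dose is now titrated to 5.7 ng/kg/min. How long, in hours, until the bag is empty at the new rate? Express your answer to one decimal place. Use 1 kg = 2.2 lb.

18.5 hours

Initial rate:
Weight = 254 lb ÷ 2.2 lb/kg = 115.4545 kg
Dose = 19 ng/kg/min × 115.4545 kg = 2193.636 ng/min
2193.636 ng/min × 60 min/hr = 131618.2 ng/hr
Concentration = 1045 mcg ÷ 116 mL = 9.008621 mcg/mL = 9008.621 ng/mL
Rate = 131618.2 ng/hr ÷ 9008.621 ng/mL = 14.61025 mL/hr
Volume infused so far = 14.61025 mL/hr × 2.4 hr = 35.0646 mL
Volume remaining = 116 − 35.0646 = 80.9354 mL
New rate:
Dose = 5.7 ng/kg/min × 115.4545 kg = 658.0909 ng/min
658.0909 ng/min × 60 min/hr = 39485.45 ng/hr
Rate = 39485.45 ng/hr ÷ 9008.621 ng/mL = 4.383074 mL/hr
Time remaining = 80.9354 mL ÷ 4.383074 mL/hr = 18.46544 hr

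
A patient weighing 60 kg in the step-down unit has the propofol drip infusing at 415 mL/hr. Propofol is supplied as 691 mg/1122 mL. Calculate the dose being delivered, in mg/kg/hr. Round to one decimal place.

Concentration = 691 mg ÷ 1122 mL = 0.6158645 mg/mL
Drug rate = 415 mL/hr × 0.6158645 mg/mL = 255.5838 mg/hr
255.5838 mg/hr ÷ 60 kg = 4.25973 mg/kg/hr

4.3 mg/kg/hr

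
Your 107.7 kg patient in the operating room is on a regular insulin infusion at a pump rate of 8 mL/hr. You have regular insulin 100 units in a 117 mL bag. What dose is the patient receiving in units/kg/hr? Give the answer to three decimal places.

Concentration = 100 units ÷ 117 mL = 0.8547009 units/mL
Drug rate = 8 mL/hr × 0.8547009 units/mL = 6.837607 units/hr
6.837607 units/hr ÷ 107.7 kg = 0.06348753 units/kg/hr

0.063 units/kg/hr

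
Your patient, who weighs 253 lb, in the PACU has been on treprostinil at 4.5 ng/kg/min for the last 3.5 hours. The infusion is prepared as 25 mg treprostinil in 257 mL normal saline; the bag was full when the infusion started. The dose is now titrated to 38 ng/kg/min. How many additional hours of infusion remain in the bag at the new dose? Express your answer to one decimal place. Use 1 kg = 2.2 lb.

94.9 hours

Initial rate:
Weight = 253 lb ÷ 2.2 lb/kg = 115 kg
Dose = 4.5 ng/kg/min × 115 kg = 517.5 ng/min
517.5 ng/min × 60 min/hr = 31050 ng/hr
Concentration = 25 mg ÷ 257 mL = 0.09727626 mg/mL = 97276.26 ng/mL
Rate = 31050 ng/hr ÷ 97276.26 ng/mL = 0.319194 mL/hr
Volume infused so far = 0.319194 mL/hr × 3.5 hr = 1.117179 mL
Volume remaining = 257 − 1.117179 = 255.8828 mL
New rate:
Dose = 38 ng/kg/min × 115 kg = 4370 ng/min
4370 ng/min × 60 min/hr = 262200 ng/hr
Rate = 262200 ng/hr ÷ 97276.26 ng/mL = 2.695416 mL/hr
Time remaining = 255.8828 mL ÷ 2.695416 mL/hr = 94.93259 hr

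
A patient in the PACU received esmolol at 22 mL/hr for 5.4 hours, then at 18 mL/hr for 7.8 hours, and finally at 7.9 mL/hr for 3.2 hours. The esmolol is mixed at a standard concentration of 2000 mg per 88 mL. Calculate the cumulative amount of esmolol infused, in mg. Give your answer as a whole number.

6465 mg

Concentration = 2000 mg ÷ 88 mL = 22.72727 mg/mL
Stage 1: 22 mL/hr × 5.4 hr = 118.8 mL → 118.8 mL × 22.72727 mg/mL = 2700 mg
Stage 2: 18 mL/hr × 7.8 hr = 140.4 mL → 140.4 mL × 22.72727 mg/mL = 3190.909 mg
Stage 3: 7.9 mL/hr × 3.2 hr = 25.28 mL → 25.28 mL × 22.72727 mg/mL = 574.5455 mg
Total = 2700 + 3190.909 + 574.5455 = 6465.455 mg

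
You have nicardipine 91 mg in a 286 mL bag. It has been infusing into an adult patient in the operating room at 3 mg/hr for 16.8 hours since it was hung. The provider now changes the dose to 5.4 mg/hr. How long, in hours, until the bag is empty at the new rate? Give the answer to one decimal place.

7.5 hours

Initial rate:
Concentration = 91 mg ÷ 286 mL = 0.3181818 mg/mL
Rate = 3 mg/hr ÷ 0.3181818 mg/mL = 9.428571 mL/hr
Volume infused so far = 9.428571 mL/hr × 16.8 hr = 158.4 mL
Volume remaining = 286 − 158.4 = 127.6 mL
New rate:
Rate = 5.4 mg/hr ÷ 0.3181818 mg/mL = 16.97143 mL/hr
Time remaining = 127.6 mL ÷ 16.97143 mL/hr = 7.518519 hr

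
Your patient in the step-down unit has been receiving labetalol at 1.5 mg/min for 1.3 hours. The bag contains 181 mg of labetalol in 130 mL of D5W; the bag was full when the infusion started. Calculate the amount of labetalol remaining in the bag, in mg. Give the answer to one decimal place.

64.0 mg

1.5 mg/min × 60 min/hr = 90 mg/hr
Concentration = 181 mg ÷ 130 mL = 1.392308 mg/mL
Rate = 90 mg/hr ÷ 1.392308 mg/mL = 64.64088 mL/hr
Volume infused = 64.64088 mL/hr × 1.3 hr = 84.03315 mL
Volume remaining = 130 − 84.03315 = 45.96685 mL
Drug remaining = 45.96685 mL × 1.392308 mg/mL = 64 mg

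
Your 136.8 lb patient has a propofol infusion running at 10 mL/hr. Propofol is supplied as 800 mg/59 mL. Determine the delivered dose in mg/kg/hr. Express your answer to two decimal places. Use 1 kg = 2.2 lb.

2.18 mg/kg/hr

Weight = 136.8 lb ÷ 2.2 lb/kg = 62.18182 kg
Concentration = 800 mg ÷ 59 mL = 13.55932 mg/mL
Drug rate = 10 mL/hr × 13.55932 mg/mL = 135.5932 mg/hr
135.5932 mg/hr ÷ 62.18182 kg = 2.180593 mg/kg/hr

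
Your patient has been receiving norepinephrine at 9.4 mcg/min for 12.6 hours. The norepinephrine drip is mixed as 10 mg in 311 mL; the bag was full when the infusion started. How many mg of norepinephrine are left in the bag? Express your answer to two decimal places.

2.89 mg

9.4 mcg/min × 60 min/hr = 564 mcg/hr
Concentration = 10 mg ÷ 311 mL = 0.03215434 mg/mL = 32.15434 mcg/mL
Rate = 564 mcg/hr ÷ 32.15434 mcg/mL = 17.5404 mL/hr
Volume infused = 17.5404 mL/hr × 12.6 hr = 221.009 mL
Volume remaining = 311 − 221.009 = 89.99096 mL
Drug remaining = 89.99096 mL × 32.15434 mcg/mL = 2893.6 mcg = 2.8936 mg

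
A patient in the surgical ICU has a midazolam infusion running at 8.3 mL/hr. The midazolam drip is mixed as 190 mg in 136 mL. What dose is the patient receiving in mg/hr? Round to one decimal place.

Concentration = 190 mg ÷ 136 mL = 1.397059 mg/mL
Drug rate = 8.3 mL/hr × 1.397059 mg/mL = 11.59559 mg/hr

11.6 mg/hr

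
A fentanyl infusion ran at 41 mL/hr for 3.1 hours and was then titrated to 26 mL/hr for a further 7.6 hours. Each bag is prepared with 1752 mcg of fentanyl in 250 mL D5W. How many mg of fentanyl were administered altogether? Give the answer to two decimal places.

Concentration = 1752 mcg ÷ 250 mL = 7.008 mcg/mL
Stage 1: 41 mL/hr × 3.1 hr = 127.1 mL → 127.1 mL × 7.008 mcg/mL = 890.7168 mcg
Stage 2: 26 mL/hr × 7.6 hr = 197.6 mL → 197.6 mL × 7.008 mcg/mL = 1384.781 mcg
Total = 890.7168 + 1384.781 = 2275.498 mcg = 2.275498 mg

2.28 mg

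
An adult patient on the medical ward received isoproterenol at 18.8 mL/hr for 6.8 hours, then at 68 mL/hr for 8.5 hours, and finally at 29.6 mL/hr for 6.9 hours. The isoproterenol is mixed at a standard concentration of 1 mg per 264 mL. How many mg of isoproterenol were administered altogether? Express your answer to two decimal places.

3.45 mg

Concentration = 1 mg ÷ 264 mL = 0.003787879 mg/mL
Stage 1: 18.8 mL/hr × 6.8 hr = 127.84 mL → 127.84 mL × 0.003787879 mg/mL = 0.4842424 mg
Stage 2: 68 mL/hr × 8.5 hr = 578 mL → 578 mL × 0.003787879 mg/mL = 2.189394 mg
Stage 3: 29.6 mL/hr × 6.9 hr = 204.24 mL → 204.24 mL × 0.003787879 mg/mL = 0.7736364 mg
Total = 0.4842424 + 2.189394 + 0.7736364 = 3.447273 mg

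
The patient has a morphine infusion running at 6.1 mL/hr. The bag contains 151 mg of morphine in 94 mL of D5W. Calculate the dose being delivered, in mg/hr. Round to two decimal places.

9.80 mg/hr

Concentration = 151 mg ÷ 94 mL = 1.606383 mg/mL
Drug rate = 6.1 mL/hr × 1.606383 mg/mL = 9.798936 mg/hr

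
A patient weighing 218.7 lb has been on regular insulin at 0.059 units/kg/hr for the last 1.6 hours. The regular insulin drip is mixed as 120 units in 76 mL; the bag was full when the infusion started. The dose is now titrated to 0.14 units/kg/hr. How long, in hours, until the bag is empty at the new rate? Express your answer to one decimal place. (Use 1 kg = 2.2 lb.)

7.9 hours

Initial rate:
Weight = 218.7 lb ÷ 2.2 lb/kg = 99.40909 kg
Dose = 0.059 units/kg/hr × 99.40909 kg = 5.865136 units/hr
Concentration = 120 units ÷ 76 mL = 1.578947 units/mL
Rate = 5.865136 units/hr ÷ 1.578947 units/mL = 3.714586 mL/hr
Volume infused so far = 3.714586 mL/hr × 1.6 hr = 5.943338 mL
Volume remaining = 76 − 5.943338 = 70.05666 mL
New rate:
Dose = 0.14 units/kg/hr × 99.40909 kg = 13.91727 units/hr
Rate = 13.91727 units/hr ÷ 1.578947 units/mL = 8.814273 mL/hr
Time remaining = 70.05666 mL ÷ 8.814273 mL/hr = 7.948093 hr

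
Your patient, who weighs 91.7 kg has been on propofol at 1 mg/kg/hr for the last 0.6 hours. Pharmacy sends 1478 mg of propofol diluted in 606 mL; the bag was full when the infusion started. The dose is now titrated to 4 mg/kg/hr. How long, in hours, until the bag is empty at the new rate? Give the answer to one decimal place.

3.9 hours

Initial rate:
Dose = 1 mg/kg/hr × 91.7 kg = 91.7 mg/hr
Concentration = 1478 mg ÷ 606 mL = 2.438944 mg/mL
Rate = 91.7 mg/hr ÷ 2.438944 mg/mL = 37.59824 mL/hr
Volume infused so far = 37.59824 mL/hr × 0.6 hr = 22.55894 mL
Volume remaining = 606 − 22.55894 = 583.4411 mL
New rate:
Dose = 4 mg/kg/hr × 91.7 kg = 366.8 mg/hr
Rate = 366.8 mg/hr ÷ 2.438944 mg/mL = 150.393 mL/hr
Time remaining = 583.4411 mL ÷ 150.393 mL/hr = 3.879444 hr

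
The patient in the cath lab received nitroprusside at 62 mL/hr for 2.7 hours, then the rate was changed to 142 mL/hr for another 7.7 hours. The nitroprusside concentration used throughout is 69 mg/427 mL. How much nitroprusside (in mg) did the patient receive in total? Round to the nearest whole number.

204 mg

Concentration = 69 mg ÷ 427 mL = 0.1615925 mg/mL
Stage 1: 62 mL/hr × 2.7 hr = 167.4 mL → 167.4 mL × 0.1615925 mg/mL = 27.05059 mg
Stage 2: 142 mL/hr × 7.7 hr = 1093.4 mL → 1093.4 mL × 0.1615925 mg/mL = 176.6852 mg
Total = 27.05059 + 176.6852 = 203.7358 mg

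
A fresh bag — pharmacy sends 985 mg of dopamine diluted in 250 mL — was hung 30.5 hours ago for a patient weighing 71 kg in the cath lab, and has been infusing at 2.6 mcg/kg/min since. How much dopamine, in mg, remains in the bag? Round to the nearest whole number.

647 mg

Dose = 2.6 mcg/kg/min × 71 kg = 184.6 mcg/min
184.6 mcg/min × 60 min/hr = 11076 mcg/hr
Concentration = 985 mg ÷ 250 mL = 3.94 mg/mL = 3940 mcg/mL
Rate = 11076 mcg/hr ÷ 3940 mcg/mL = 2.811168 mL/hr
Volume infused = 2.811168 mL/hr × 30.5 hr = 85.74061 mL
Volume remaining = 250 − 85.74061 = 164.2594 mL
Drug remaining = 164.2594 mL × 3940 mcg/mL = 647182 mcg = 647.182 mg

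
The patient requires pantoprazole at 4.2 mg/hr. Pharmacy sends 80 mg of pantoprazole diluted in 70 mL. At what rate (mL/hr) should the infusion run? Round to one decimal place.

3.7 mL/hr

Concentration = 80 mg ÷ 70 mL = 1.142857 mg/mL
Rate = 4.2 mg/hr ÷ 1.142857 mg/mL = 3.675 mL/hr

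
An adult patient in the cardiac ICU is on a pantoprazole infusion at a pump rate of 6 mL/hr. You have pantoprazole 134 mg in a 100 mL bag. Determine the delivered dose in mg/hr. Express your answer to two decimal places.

Concentration = 134 mg ÷ 100 mL = 1.34 mg/mL
Drug rate = 6 mL/hr × 1.34 mg/mL = 8.04 mg/hr

8.04 mg/hr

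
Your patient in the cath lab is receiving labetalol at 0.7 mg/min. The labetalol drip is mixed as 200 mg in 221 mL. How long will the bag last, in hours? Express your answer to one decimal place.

4.8 hours

0.7 mg/min × 60 min/hr = 42 mg/hr
Concentration = 200 mg ÷ 221 mL = 0.9049774 mg/mL
Rate = 42 mg/hr ÷ 0.9049774 mg/mL = 46.41 mL/hr
Duration = 221 mL ÷ 46.41 mL/hr = 4.761905 hr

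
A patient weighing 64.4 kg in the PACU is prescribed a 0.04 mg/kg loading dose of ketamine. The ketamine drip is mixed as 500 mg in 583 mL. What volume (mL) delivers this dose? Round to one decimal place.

Dose = 0.04 mg/kg × 64.4 kg = 2.576 mg
Concentration = 500 mg ÷ 583 mL = 0.8576329 mg/mL
Volume = 2.576 mg ÷ 0.8576329 mg/mL = 3.003616 mL

3.0 mL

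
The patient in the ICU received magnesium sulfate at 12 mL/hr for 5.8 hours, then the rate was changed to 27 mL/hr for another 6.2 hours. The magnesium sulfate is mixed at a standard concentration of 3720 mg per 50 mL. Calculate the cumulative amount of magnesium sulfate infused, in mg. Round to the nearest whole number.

Concentration = 3720 mg ÷ 50 mL = 74.4 mg/mL
Stage 1: 12 mL/hr × 5.8 hr = 69.6 mL → 69.6 mL × 74.4 mg/mL = 5178.24 mg
Stage 2: 27 mL/hr × 6.2 hr = 167.4 mL → 167.4 mL × 74.4 mg/mL = 12454.56 mg
Total = 5178.24 + 12454.56 = 17632.8 mg

17633 mg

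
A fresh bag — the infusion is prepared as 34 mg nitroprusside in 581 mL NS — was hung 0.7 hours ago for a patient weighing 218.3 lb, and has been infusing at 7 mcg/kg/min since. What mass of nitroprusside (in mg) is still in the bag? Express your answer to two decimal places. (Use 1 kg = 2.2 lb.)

4.83 mg

Weight = 218.3 lb ÷ 2.2 lb/kg = 99.22727 kg
Dose = 7 mcg/kg/min × 99.22727 kg = 694.5909 mcg/min
694.5909 mcg/min × 60 min/hr = 41675.45 mcg/hr
Concentration = 34 mg ÷ 581 mL = 0.05851979 mg/mL = 58.51979 mcg/mL
Rate = 41675.45 mcg/hr ÷ 58.51979 mcg/mL = 712.16 mL/hr
Volume infused = 712.16 mL/hr × 0.7 hr = 498.512 mL
Volume remaining = 581 − 498.512 = 82.48802 mL
Drug remaining = 82.48802 mL × 58.51979 mcg/mL = 4827.182 mcg = 4.827182 mg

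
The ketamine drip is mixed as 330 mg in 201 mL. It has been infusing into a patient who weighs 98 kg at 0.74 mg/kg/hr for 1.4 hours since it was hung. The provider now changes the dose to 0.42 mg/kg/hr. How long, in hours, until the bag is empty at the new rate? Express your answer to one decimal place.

5.6 hours

Initial rate:
Dose = 0.74 mg/kg/hr × 98 kg = 72.52 mg/hr
Concentration = 330 mg ÷ 201 mL = 1.641791 mg/mL
Rate = 72.52 mg/hr ÷ 1.641791 mg/mL = 44.17127 mL/hr
Volume infused so far = 44.17127 mL/hr × 1.4 hr = 61.83978 mL
Volume remaining = 201 − 61.83978 = 139.1602 mL
New rate:
Dose = 0.42 mg/kg/hr × 98 kg = 41.16 mg/hr
Rate = 41.16 mg/hr ÷ 1.641791 mg/mL = 25.07018 mL/hr
Time remaining = 139.1602 mL ÷ 25.07018 mL/hr = 5.550826 hr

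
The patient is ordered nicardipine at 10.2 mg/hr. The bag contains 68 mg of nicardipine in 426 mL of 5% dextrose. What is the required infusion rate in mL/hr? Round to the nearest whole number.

64 mL/hr

Concentration = 68 mg ÷ 426 mL = 0.1596244 mg/mL
Rate = 10.2 mg/hr ÷ 0.1596244 mg/mL = 63.9 mL/hr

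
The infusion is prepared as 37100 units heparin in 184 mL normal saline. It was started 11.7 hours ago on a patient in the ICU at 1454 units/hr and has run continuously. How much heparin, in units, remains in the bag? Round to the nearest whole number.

Concentration = 37100 units ÷ 184 mL = 201.6304 units/mL
Rate = 1454 units/hr ÷ 201.6304 units/mL = 7.211213 mL/hr
Volume infused = 7.211213 mL/hr × 11.7 hr = 84.37119 mL
Volume remaining = 184 − 84.37119 = 99.62881 mL
Drug remaining = 99.62881 mL × 201.6304 units/mL = 20088.2 units

20088 units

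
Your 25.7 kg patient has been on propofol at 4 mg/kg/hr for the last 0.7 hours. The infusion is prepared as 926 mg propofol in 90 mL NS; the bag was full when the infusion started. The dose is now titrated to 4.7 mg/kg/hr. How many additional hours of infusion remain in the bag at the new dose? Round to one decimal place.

Initial rate:
Dose = 4 mg/kg/hr × 25.7 kg = 102.8 mg/hr
Concentration = 926 mg ÷ 90 mL = 10.28889 mg/mL
Rate = 102.8 mg/hr ÷ 10.28889 mg/mL = 9.991361 mL/hr
Volume infused so far = 9.991361 mL/hr × 0.7 hr = 6.993952 mL
Volume remaining = 90 − 6.993952 = 83.00605 mL
New rate:
Dose = 4.7 mg/kg/hr × 25.7 kg = 120.79 mg/hr
Rate = 120.79 mg/hr ÷ 10.28889 mg/mL = 11.73985 mL/hr
Time remaining = 83.00605 mL ÷ 11.73985 mL/hr = 7.070453 hr

7.1 hours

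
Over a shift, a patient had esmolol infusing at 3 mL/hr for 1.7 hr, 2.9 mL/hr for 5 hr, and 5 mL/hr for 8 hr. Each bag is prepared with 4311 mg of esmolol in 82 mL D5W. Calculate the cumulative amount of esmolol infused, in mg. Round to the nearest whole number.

Concentration = 4311 mg ÷ 82 mL = 52.57317 mg/mL
Stage 1: 3 mL/hr × 1.7 hr = 5.1 mL → 5.1 mL × 52.57317 mg/mL = 268.1232 mg
Stage 2: 2.9 mL/hr × 5 hr = 14.5 mL → 14.5 mL × 52.57317 mg/mL = 762.311 mg
Stage 3: 5 mL/hr × 8 hr = 40 mL → 40 mL × 52.57317 mg/mL = 2102.927 mg
Total = 268.1232 + 762.311 + 2102.927 = 3133.361 mg

3133 mg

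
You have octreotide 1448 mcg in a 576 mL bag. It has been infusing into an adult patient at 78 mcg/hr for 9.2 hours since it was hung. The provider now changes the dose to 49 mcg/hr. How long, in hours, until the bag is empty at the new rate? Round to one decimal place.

Initial rate:
Concentration = 1448 mcg ÷ 576 mL = 2.513889 mcg/mL
Rate = 78 mcg/hr ÷ 2.513889 mcg/mL = 31.02762 mL/hr
Volume infused so far = 31.02762 mL/hr × 9.2 hr = 285.4541 mL
Volume remaining = 576 − 285.4541 = 290.5459 mL
New rate:
Rate = 49 mcg/hr ÷ 2.513889 mcg/mL = 19.49171 mL/hr
Time remaining = 290.5459 mL ÷ 19.49171 mL/hr = 14.90612 hr

14.9 hours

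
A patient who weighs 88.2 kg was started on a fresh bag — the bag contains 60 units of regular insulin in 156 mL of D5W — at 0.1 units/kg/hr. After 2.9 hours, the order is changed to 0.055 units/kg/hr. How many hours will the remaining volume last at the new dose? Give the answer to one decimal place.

7.1 hours

Initial rate:
Dose = 0.1 units/kg/hr × 88.2 kg = 8.82 units/hr
Concentration = 60 units ÷ 156 mL = 0.3846154 units/mL
Rate = 8.82 units/hr ÷ 0.3846154 units/mL = 22.932 mL/hr
Volume infused so far = 22.932 mL/hr × 2.9 hr = 66.5028 mL
Volume remaining = 156 − 66.5028 = 89.4972 mL
New rate:
Dose = 0.055 units/kg/hr × 88.2 kg = 4.851 units/hr
Rate = 4.851 units/hr ÷ 0.3846154 units/mL = 12.6126 mL/hr
Time remaining = 89.4972 mL ÷ 12.6126 mL/hr = 7.095857 hr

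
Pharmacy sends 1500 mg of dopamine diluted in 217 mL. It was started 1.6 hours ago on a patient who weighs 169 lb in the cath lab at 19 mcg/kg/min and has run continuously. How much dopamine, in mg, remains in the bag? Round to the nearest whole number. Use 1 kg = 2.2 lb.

Weight = 169 lb ÷ 2.2 lb/kg = 76.81818 kg
Dose = 19 mcg/kg/min × 76.81818 kg = 1459.545 mcg/min
1459.545 mcg/min × 60 min/hr = 87572.73 mcg/hr
Concentration = 1500 mg ÷ 217 mL = 6.912442 mg/mL = 6912.442 mcg/mL
Rate = 87572.73 mcg/hr ÷ 6912.442 mcg/mL = 12.66885 mL/hr
Volume infused = 12.66885 mL/hr × 1.6 hr = 20.27017 mL
Volume remaining = 217 − 20.27017 = 196.7298 mL
Drug remaining = 196.7298 mL × 6912.442 mcg/mL = 1359884 mcg = 1359.884 mg

1360 mg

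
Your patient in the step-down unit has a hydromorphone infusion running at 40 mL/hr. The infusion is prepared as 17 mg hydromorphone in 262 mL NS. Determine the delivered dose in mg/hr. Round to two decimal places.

Concentration = 17 mg ÷ 262 mL = 0.0648855 mg/mL
Drug rate = 40 mL/hr × 0.0648855 mg/mL = 2.59542 mg/hr

2.60 mg/hr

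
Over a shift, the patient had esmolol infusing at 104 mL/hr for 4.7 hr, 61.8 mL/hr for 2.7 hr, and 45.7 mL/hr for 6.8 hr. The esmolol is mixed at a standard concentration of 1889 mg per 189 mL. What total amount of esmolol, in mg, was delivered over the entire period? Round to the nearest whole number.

Concentration = 1889 mg ÷ 189 mL = 9.994709 mg/mL
Stage 1: 104 mL/hr × 4.7 hr = 488.8 mL → 488.8 mL × 9.994709 mg/mL = 4885.414 mg
Stage 2: 61.8 mL/hr × 2.7 hr = 166.86 mL → 166.86 mL × 9.994709 mg/mL = 1667.717 mg
Stage 3: 45.7 mL/hr × 6.8 hr = 310.76 mL → 310.76 mL × 9.994709 mg/mL = 3105.956 mg
Total = 4885.414 + 1667.717 + 3105.956 = 9659.087 mg

9659 mg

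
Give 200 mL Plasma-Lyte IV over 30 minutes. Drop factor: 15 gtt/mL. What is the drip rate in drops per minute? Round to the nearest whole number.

100 gtt/min

200 mL ÷ (30 min) = 6.666667 mL/min
6.666667 mL/min × 15 gtt/mL = 100 gtt/min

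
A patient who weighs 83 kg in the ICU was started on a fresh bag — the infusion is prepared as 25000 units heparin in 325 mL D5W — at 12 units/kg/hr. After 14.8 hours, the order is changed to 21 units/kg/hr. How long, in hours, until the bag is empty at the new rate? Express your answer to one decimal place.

Initial rate:
Dose = 12 units/kg/hr × 83 kg = 996 units/hr
Concentration = 25000 units ÷ 325 mL = 76.92308 units/mL
Rate = 996 units/hr ÷ 76.92308 units/mL = 12.948 mL/hr
Volume infused so far = 12.948 mL/hr × 14.8 hr = 191.6304 mL
Volume remaining = 325 − 191.6304 = 133.3696 mL
New rate:
Dose = 21 units/kg/hr × 83 kg = 1743 units/hr
Rate = 1743 units/hr ÷ 76.92308 units/mL = 22.659 mL/hr
Time remaining = 133.3696 mL ÷ 22.659 mL/hr = 5.885944 hr

5.9 hours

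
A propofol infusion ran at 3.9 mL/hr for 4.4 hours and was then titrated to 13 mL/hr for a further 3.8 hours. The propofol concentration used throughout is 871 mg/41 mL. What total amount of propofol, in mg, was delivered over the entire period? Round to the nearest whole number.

1414 mg

Concentration = 871 mg ÷ 41 mL = 21.2439 mg/mL
Stage 1: 3.9 mL/hr × 4.4 hr = 17.16 mL → 17.16 mL × 21.2439 mg/mL = 364.5454 mg
Stage 2: 13 mL/hr × 3.8 hr = 49.4 mL → 49.4 mL × 21.2439 mg/mL = 1049.449 mg
Total = 364.5454 + 1049.449 = 1413.994 mg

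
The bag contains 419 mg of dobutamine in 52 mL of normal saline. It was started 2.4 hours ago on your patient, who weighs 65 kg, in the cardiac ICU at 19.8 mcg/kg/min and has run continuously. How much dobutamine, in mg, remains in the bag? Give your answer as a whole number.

234 mg

Dose = 19.8 mcg/kg/min × 65 kg = 1287 mcg/min
1287 mcg/min × 60 min/hr = 77220 mcg/hr
Concentration = 419 mg ÷ 52 mL = 8.057692 mg/mL = 8057.692 mcg/mL
Rate = 77220 mcg/hr ÷ 8057.692 mcg/mL = 9.583389 mL/hr
Volume infused = 9.583389 mL/hr × 2.4 hr = 23.00013 mL
Volume remaining = 52 − 23.00013 = 28.99987 mL
Drug remaining = 28.99987 mL × 8057.692 mcg/mL = 233672 mcg = 233.672 mg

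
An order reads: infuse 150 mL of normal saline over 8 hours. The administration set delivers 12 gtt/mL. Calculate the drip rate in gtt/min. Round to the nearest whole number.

150 mL ÷ (8 hr × 60 = 480 min) = 0.3125 mL/min
0.3125 mL/min × 12 gtt/mL = 3.75 gtt/min

4 gtt/min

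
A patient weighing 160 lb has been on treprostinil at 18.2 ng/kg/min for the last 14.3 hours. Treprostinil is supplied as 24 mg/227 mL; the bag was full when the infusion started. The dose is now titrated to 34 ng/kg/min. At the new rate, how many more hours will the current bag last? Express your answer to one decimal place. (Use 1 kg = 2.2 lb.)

Initial rate:
Weight = 160 lb ÷ 2.2 lb/kg = 72.72727 kg
Dose = 18.2 ng/kg/min × 72.72727 kg = 1323.636 ng/min
1323.636 ng/min × 60 min/hr = 79418.18 ng/hr
Concentration = 24 mg ÷ 227 mL = 0.1057269 mg/mL = 105726.9 ng/mL
Rate = 79418.18 ng/hr ÷ 105726.9 ng/mL = 0.7511636 mL/hr
Volume infused so far = 0.7511636 mL/hr × 14.3 hr = 10.74164 mL
Volume remaining = 227 − 10.74164 = 216.2584 mL
New rate:
Dose = 34 ng/kg/min × 72.72727 kg = 2472.727 ng/min
2472.727 ng/min × 60 min/hr = 148363.6 ng/hr
Rate = 148363.6 ng/hr ÷ 105726.9 ng/mL = 1.403273 mL/hr
Time remaining = 216.2584 mL ÷ 1.403273 mL/hr = 154.11 hr

154.1 hours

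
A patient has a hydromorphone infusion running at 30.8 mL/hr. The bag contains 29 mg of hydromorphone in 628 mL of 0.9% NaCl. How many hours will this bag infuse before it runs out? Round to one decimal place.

Duration = 628 mL ÷ 30.8 mL/hr = 20.38961 hr

20.4 hours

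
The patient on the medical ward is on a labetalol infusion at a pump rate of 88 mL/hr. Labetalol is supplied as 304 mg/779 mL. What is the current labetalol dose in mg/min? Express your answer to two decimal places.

0.57 mg/min

Concentration = 304 mg ÷ 779 mL = 0.3902439 mg/mL
Drug rate = 88 mL/hr × 0.3902439 mg/mL = 34.34146 mg/hr
34.34146 mg/hr ÷ 60 min/hr = 0.5723577 mg/min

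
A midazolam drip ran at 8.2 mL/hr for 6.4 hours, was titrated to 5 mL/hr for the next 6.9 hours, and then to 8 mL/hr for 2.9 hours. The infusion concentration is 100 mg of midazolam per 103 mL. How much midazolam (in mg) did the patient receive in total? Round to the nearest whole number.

107 mg

Concentration = 100 mg ÷ 103 mL = 0.9708738 mg/mL
Stage 1: 8.2 mL/hr × 6.4 hr = 52.48 mL → 52.48 mL × 0.9708738 mg/mL = 50.95146 mg
Stage 2: 5 mL/hr × 6.9 hr = 34.5 mL → 34.5 mL × 0.9708738 mg/mL = 33.49515 mg
Stage 3: 8 mL/hr × 2.9 hr = 23.2 mL → 23.2 mL × 0.9708738 mg/mL = 22.52427 mg
Total = 50.95146 + 33.49515 + 22.52427 = 106.9709 mg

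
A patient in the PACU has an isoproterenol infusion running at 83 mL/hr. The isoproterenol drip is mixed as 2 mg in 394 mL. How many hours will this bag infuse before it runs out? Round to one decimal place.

4.7 hours

Duration = 394 mL ÷ 83 mL/hr = 4.746988 hr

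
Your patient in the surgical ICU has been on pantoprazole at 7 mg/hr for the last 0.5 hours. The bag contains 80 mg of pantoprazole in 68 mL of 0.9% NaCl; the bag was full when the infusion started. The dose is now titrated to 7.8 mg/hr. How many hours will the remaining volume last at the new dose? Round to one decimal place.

Initial rate:
Concentration = 80 mg ÷ 68 mL = 1.176471 mg/mL
Rate = 7 mg/hr ÷ 1.176471 mg/mL = 5.95 mL/hr
Volume infused so far = 5.95 mL/hr × 0.5 hr = 2.975 mL
Volume remaining = 68 − 2.975 = 65.025 mL
New rate:
Rate = 7.8 mg/hr ÷ 1.176471 mg/mL = 6.63 mL/hr
Time remaining = 65.025 mL ÷ 6.63 mL/hr = 9.807692 hr

9.8 hours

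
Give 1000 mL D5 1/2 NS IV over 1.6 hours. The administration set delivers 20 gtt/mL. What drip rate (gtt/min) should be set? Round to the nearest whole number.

208 gtt/min

1000 mL ÷ (1.6 hr × 60 = 96 min) = 10.41667 mL/min
10.41667 mL/min × 20 gtt/mL = 208.3333 gtt/min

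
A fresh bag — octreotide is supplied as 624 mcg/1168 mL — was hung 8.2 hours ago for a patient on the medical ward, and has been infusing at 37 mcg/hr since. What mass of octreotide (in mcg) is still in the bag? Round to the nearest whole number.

321 mcg

Concentration = 624 mcg ÷ 1168 mL = 0.5342466 mcg/mL
Rate = 37 mcg/hr ÷ 0.5342466 mcg/mL = 69.25641 mL/hr
Volume infused = 69.25641 mL/hr × 8.2 hr = 567.9026 mL
Volume remaining = 1168 − 567.9026 = 600.0974 mL
Drug remaining = 600.0974 mL × 0.5342466 mcg/mL = 320.6 mcg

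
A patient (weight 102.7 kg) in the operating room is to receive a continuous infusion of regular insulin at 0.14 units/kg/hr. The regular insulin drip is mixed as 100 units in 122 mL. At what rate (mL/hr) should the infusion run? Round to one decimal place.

Dose = 0.14 units/kg/hr × 102.7 kg = 14.378 units/hr
Concentration = 100 units ÷ 122 mL = 0.8196721 units/mL
Rate = 14.378 units/hr ÷ 0.8196721 units/mL = 17.54116 mL/hr

17.5 mL/hr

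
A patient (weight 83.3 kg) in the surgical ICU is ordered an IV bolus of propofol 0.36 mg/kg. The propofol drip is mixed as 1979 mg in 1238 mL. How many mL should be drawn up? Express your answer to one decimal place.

Dose = 0.36 mg/kg × 83.3 kg = 29.988 mg
Concentration = 1979 mg ÷ 1238 mL = 1.598546 mg/mL
Volume = 29.988 mg ÷ 1.598546 mg/mL = 18.75955 mL

18.8 mL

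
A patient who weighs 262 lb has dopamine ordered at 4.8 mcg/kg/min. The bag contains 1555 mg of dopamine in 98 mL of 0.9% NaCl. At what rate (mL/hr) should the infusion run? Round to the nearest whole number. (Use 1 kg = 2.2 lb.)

2 mL/hr

Weight = 262 lb ÷ 2.2 lb/kg = 119.0909 kg
Dose = 4.8 mcg/kg/min × 119.0909 kg = 571.6364 mcg/min
571.6364 mcg/min × 60 min/hr = 34298.18 mcg/hr
Concentration = 1555 mg ÷ 98 mL = 15.86735 mg/mL = 15867.35 mcg/mL
Rate = 34298.18 mcg/hr ÷ 15867.35 mcg/mL = 2.161557 mL/hr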